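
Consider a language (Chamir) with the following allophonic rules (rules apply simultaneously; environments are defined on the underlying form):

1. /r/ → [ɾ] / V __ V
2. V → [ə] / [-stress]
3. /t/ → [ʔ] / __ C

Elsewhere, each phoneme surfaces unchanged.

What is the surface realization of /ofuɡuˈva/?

[əfəɡəˈva]

/o/ (word-initial) occurs in an unstressed syllable → [ə] by rule 2.
/u/ — between /f/ and /ɡ/, in an unstressed syllable — surfaces as [ə] (rule 2).
/u/ — between /ɡ/ and /v/, in an unstressed syllable — surfaces as [ə] (rule 2).
/a/ (word-final): rule 2 targets it, but not in an unstressed syllable → unchanged [a].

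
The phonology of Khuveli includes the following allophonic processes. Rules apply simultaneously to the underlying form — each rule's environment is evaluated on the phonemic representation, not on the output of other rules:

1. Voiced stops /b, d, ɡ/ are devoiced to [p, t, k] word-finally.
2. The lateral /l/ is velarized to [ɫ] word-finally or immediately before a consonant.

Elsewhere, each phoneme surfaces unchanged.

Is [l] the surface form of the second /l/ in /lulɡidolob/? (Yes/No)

/l/ — between /u/ and /ɡ/, word-finally or immediately before a consonant — surfaces as [ɫ] (rule 2).
The actual realization is [ɫ], not [l].

No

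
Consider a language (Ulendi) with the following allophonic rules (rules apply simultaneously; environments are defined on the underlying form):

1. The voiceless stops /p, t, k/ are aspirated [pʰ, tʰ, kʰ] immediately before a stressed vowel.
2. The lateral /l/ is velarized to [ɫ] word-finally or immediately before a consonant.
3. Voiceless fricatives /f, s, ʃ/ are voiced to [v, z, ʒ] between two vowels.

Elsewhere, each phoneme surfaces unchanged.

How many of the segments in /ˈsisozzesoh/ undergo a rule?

Segments that undergo a rule: /s/ → [z] (rule 3); /s/ → [z] (rule 3).
All other segments surface unchanged.

2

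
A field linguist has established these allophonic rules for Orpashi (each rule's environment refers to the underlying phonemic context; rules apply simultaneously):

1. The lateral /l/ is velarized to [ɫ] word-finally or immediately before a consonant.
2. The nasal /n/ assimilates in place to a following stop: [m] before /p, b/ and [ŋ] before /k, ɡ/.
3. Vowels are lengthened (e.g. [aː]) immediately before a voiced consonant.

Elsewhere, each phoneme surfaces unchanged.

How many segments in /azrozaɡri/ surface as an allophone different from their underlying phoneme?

3

Segments that undergo a rule: /a/ → [aː] (rule 3); /o/ → [oː] (rule 3); /a/ → [aː] (rule 3).
All other segments surface unchanged.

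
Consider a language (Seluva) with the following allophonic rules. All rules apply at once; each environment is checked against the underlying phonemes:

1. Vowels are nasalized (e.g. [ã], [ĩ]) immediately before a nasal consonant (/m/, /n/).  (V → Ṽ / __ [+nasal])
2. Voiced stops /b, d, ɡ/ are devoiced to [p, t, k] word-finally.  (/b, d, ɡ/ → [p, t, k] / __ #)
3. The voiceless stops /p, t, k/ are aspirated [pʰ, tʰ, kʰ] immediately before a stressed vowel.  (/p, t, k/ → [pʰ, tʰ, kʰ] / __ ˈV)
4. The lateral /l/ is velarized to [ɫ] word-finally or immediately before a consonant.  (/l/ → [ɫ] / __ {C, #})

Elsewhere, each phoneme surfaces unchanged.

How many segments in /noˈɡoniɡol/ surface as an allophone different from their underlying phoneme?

2

Segments that undergo a rule: /o/ → [õ] (rule 1); /l/ → [ɫ] (rule 4).
All other segments surface unchanged.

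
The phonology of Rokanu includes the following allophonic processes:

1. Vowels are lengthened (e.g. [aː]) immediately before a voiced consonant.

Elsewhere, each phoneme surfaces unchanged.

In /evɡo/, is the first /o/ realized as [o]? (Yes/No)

/o/ (word-final): rule 1 targets it, but not before a voiced consonant → unchanged [o].
The actual realization is [o], which matches [o].

Yes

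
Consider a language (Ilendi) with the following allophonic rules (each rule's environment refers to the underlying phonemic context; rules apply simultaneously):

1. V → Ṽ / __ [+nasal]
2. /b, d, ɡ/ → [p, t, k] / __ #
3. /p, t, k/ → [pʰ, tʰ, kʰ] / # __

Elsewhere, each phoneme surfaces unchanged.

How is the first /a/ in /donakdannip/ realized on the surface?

/a/ — between /n/ and /k/; rule 1 does not apply here → [a].

[a]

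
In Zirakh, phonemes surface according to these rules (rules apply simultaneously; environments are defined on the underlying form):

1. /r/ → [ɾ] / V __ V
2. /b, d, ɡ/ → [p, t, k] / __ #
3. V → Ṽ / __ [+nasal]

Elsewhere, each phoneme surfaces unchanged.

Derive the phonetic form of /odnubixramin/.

/o/ (word-initial) is in the target of rule 3 but the environment (before a nasal consonant) is not met → [o].
/d/ (between /o/ and /n/): rule 2 targets it, but not word-finally → unchanged [d].
/n/ (between /d/ and /u/) is unaffected → [n].
/u/ (between /n/ and /b/) fails the environment for rule 3, so it stays [u].
/b/ (between /u/ and /i/) is in the target of rule 2 but the environment (word-finally) is not met → [b].
/i/ (between /b/ and /x/) is in the target of rule 3 but the environment (before a nasal consonant) is not met → [i].
/x/ (between /i/ and /r/): no rule targets it → [x].
/r/ (between /x/ and /a/): rule 1 targets it, but not between two vowels → unchanged [r].
/a/ (between /r/ and /m/): before a nasal consonant, so rule 3 applies → [ã].
/m/ (between /a/ and /i/) is unaffected → [m].
Rule 3 applies to /i/ (between /m/ and /n/: before a nasal consonant) → [ĩ].
/n/ — not in any rule's target class → [n].

[odnubixrãmĩn]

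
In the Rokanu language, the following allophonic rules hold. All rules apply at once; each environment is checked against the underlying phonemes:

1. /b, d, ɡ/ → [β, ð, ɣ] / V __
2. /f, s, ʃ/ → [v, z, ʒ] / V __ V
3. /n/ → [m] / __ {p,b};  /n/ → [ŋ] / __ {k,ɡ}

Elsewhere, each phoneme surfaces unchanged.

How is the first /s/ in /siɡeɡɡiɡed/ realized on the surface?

[s]

/s/ (word-initial) fails the environment for rule 2, so it stays [s].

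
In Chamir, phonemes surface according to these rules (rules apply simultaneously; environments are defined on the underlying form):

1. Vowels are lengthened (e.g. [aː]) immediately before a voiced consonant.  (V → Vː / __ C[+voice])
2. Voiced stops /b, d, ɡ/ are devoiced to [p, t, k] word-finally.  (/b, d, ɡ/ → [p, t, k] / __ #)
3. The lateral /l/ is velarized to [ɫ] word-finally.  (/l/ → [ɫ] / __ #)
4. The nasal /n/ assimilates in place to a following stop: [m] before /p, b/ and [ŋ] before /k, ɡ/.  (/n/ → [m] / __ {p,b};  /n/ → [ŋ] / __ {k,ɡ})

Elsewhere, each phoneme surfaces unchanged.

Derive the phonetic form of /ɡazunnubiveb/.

/ɡ/ (word-initial) is in the target of rule 2 but the environment (word-finally) is not met → [ɡ].
/a/ meets the environment for rule 1 (before a voiced consonant) → [aː].
/z/ (between /a/ and /u/) is unaffected → [z].
/u/ — between /z/ and /n/, before a voiced consonant — surfaces as [uː] (rule 1).
/n/ (between /u/ and /n/) fails the environment for rule 4, so it stays [n].
/n/ (between /n/ and /u/): rule 4 targets it, but not before a labial or velar stop → unchanged [n].
Rule 1 applies to /u/ (between /n/ and /b/: before a voiced consonant) → [uː].
/b/ — between /u/ and /i/; rule 2 does not apply here → [b].
/i/ meets the environment for rule 1 (before a voiced consonant) → [iː].
/v/ (between /i/ and /e/) is unaffected → [v].
/e/ (between /v/ and /b/): before a voiced consonant, so rule 1 applies → [eː].
/b/ (word-final) occurs word-finally → [p] by rule 2.

[ɡaːzuːnnuːbiːveːp]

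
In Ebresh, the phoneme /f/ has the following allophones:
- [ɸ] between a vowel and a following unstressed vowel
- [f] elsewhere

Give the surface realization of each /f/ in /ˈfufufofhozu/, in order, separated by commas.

[f], [ɸ], [ɸ], [f]

Occurrence 1 (position 1): no conditioning environment matches → elsewhere allophone [f].
Occurrence 2 (position 3): between a vowel and a following unstressed vowel → [ɸ].
Occurrence 3 (position 5): between a vowel and a following unstressed vowel → [ɸ].
Occurrence 4 (position 7): no conditioning environment matches → elsewhere allophone [f].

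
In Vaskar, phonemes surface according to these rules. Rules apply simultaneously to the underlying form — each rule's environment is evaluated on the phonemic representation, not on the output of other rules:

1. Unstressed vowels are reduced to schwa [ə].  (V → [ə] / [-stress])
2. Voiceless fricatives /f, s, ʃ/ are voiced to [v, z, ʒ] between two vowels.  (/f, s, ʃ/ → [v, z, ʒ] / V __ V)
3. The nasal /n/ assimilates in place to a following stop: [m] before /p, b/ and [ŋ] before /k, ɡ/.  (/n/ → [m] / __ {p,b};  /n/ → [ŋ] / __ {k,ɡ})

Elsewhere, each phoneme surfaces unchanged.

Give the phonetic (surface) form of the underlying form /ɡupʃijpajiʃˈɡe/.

[ɡəpʃəjpəjəʃˈɡe]

/ɡ/ (word-initial) is unaffected → [ɡ].
/u/ — between /ɡ/ and /p/, in an unstressed syllable — surfaces as [ə] (rule 1).
/p/ — not in any rule's target class → [p].
/ʃ/ (between /p/ and /i/): rule 2 targets it, but not between two vowels → unchanged [ʃ].
/i/ meets the environment for rule 1 (in an unstressed syllable) → [ə].
/j/ — not in any rule's target class → [j].
/p/ stays [p].
/a/ — between /p/ and /j/, in an unstressed syllable — surfaces as [ə] (rule 1).
/j/ (between /a/ and /i/) is unaffected → [j].
/i/ (between /j/ and /ʃ/) occurs in an unstressed syllable → [ə] by rule 1.
/ʃ/ (between /i/ and /ɡ/) is in the target of rule 2 but the environment (between two vowels) is not met → [ʃ].
/ɡ/ — not in any rule's target class → [ɡ].
/e/ (word-final): rule 1 targets it, but not in an unstressed syllable → unchanged [e].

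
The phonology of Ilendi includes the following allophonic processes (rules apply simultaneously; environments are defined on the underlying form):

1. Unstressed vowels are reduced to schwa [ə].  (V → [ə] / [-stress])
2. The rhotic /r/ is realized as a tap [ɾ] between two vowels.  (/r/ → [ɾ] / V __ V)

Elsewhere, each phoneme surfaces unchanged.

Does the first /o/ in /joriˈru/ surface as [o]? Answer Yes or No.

No

/o/ meets the environment for rule 1 (in an unstressed syllable) → [ə].
The actual realization is [ə], not [o].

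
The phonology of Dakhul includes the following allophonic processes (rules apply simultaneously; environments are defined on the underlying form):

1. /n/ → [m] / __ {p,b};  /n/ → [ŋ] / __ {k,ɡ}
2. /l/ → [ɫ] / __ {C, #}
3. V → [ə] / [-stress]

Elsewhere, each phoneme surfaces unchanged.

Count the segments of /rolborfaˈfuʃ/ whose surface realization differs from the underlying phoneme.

4

Segments that undergo a rule: /o/ → [ə] (rule 3); /l/ → [ɫ] (rule 2); /o/ → [ə] (rule 3); /a/ → [ə] (rule 3).
All other segments surface unchanged.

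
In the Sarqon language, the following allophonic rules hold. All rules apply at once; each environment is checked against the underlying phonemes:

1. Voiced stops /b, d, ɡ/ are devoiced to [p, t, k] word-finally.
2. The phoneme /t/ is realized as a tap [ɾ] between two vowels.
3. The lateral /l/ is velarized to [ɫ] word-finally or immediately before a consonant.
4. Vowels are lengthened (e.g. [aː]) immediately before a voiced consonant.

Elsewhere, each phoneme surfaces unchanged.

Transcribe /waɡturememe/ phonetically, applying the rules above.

[waːɡtuːreːmeːme]

/w/ stays [w].
/a/ (between /w/ and /ɡ/): before a voiced consonant, so rule 4 applies → [aː].
/ɡ/ — between /a/ and /t/; rule 1 does not apply here → [ɡ].
/t/ — between /ɡ/ and /u/; rule 2 does not apply here → [t].
Rule 4 applies to /u/ (between /t/ and /r/: before a voiced consonant) → [uː].
/r/ — not in any rule's target class → [r].
Rule 4 applies to /e/ (between /r/ and /m/: before a voiced consonant) → [eː].
/m/ — not in any rule's target class → [m].
/e/ (between /m/ and /m/) occurs before a voiced consonant → [eː] by rule 4.
/m/ (between /e/ and /e/): no rule targets it → [m].
/e/ — word-final; rule 4 does not apply here → [e].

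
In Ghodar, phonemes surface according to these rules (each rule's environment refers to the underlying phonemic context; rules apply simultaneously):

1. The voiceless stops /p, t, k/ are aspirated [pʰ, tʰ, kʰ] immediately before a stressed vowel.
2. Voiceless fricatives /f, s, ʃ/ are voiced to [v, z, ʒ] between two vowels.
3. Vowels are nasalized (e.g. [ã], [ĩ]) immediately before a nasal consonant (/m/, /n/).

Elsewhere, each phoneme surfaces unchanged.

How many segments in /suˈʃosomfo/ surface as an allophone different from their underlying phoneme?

3

Segments that undergo a rule: /ʃ/ → [ʒ] (rule 2); /s/ → [z] (rule 2); /o/ → [õ] (rule 3).
All other segments surface unchanged.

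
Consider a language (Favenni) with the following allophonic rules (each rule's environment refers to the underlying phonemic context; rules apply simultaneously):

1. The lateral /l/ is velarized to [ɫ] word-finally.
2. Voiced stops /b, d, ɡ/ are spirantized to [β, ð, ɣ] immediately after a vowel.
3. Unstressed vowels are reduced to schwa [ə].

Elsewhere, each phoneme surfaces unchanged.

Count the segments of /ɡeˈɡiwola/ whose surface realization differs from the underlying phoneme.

Segments that undergo a rule: /e/ → [ə] (rule 3); /ɡ/ → [ɣ] (rule 2); /o/ → [ə] (rule 3); /a/ → [ə] (rule 3).
All other segments surface unchanged.

4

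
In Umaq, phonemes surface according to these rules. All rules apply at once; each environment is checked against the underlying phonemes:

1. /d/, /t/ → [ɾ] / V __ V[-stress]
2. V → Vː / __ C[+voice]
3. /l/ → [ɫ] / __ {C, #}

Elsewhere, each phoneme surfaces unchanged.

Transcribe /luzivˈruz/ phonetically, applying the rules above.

/l/ — word-initial; rule 3 does not apply here → [l].
Rule 2 applies to /u/ (between /l/ and /z/: before a voiced consonant) → [uː].
/z/ (between /u/ and /i/) is unaffected → [z].
/i/ — between /z/ and /v/, before a voiced consonant — surfaces as [iː] (rule 2).
/v/ — not in any rule's target class → [v].
/r/ (between /v/ and /u/) is unaffected → [r].
/u/ — between /r/ and /z/, before a voiced consonant — surfaces as [uː] (rule 2).
/z/ stays [z].

[luːziːvˈruːz]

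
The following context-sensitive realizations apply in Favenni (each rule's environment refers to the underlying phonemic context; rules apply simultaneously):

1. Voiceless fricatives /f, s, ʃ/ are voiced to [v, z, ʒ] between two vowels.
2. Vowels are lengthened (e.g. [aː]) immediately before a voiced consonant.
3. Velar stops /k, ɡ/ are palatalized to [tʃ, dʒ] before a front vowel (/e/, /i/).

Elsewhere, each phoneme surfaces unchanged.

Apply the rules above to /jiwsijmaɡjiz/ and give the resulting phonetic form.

[jiːwsiːjmaːɡjiːz]

Rule 2 applies to /i/ (between /j/ and /w/: before a voiced consonant) → [iː].
/s/ (between /w/ and /i/) fails the environment for rule 1, so it stays [s].
/i/ meets the environment for rule 2 (before a voiced consonant) → [iː].
Rule 2 applies to /a/ (between /m/ and /ɡ/: before a voiced consonant) → [aː].
/ɡ/ (between /a/ and /j/) fails the environment for rule 3, so it stays [ɡ].
/i/ (between /j/ and /z/): before a voiced consonant, so rule 2 applies → [iː].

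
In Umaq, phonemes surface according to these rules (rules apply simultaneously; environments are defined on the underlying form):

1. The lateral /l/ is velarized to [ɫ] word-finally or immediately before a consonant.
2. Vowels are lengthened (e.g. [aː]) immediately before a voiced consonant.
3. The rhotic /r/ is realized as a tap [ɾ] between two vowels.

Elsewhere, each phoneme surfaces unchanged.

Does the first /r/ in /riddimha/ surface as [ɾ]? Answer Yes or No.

No

/r/ (word-initial) is in the target of rule 3 but the environment (between two vowels) is not met → [r].
The actual realization is [r], not [ɾ].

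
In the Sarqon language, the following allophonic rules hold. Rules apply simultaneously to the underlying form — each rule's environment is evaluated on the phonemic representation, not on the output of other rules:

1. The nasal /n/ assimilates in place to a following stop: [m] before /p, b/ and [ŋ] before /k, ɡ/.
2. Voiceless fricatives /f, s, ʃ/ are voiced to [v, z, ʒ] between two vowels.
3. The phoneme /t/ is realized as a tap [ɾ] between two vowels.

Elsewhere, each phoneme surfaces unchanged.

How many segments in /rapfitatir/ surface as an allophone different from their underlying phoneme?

2

Segments that undergo a rule: /t/ → [ɾ] (rule 3); /t/ → [ɾ] (rule 3).
All other segments surface unchanged.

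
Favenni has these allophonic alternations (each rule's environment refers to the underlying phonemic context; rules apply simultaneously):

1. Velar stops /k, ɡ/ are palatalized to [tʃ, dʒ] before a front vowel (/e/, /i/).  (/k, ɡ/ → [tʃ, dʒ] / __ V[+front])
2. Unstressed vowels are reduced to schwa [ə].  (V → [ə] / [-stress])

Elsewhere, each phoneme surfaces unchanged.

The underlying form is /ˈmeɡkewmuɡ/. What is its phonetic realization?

/m/ (word-initial): no rule targets it → [m].
/e/ (between /m/ and /ɡ/) is in the target of rule 2 but the environment (in an unstressed syllable) is not met → [e].
/ɡ/ (between /e/ and /k/) fails the environment for rule 1, so it stays [ɡ].
/k/ meets the environment for rule 1 (before a front vowel) → [tʃ].
/e/ (between /k/ and /w/) occurs in an unstressed syllable → [ə] by rule 2.
/w/ (between /e/ and /m/) is unaffected → [w].
/m/ stays [m].
/u/ (between /m/ and /ɡ/): in an unstressed syllable, so rule 2 applies → [ə].
/ɡ/ (word-final): rule 1 targets it, but not before a front vowel → unchanged [ɡ].

[ˈmeɡtʃəwməɡ]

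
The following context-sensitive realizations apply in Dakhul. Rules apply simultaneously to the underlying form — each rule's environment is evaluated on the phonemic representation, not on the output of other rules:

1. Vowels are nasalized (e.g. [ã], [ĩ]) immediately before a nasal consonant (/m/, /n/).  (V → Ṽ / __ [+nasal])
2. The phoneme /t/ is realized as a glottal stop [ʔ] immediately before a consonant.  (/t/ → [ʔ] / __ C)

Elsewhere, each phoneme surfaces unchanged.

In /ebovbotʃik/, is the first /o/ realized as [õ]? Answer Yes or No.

No

/o/ (between /b/ and /v/) is in the target of rule 1 but the environment (before a nasal consonant) is not met → [o].
The actual realization is [o], not [õ].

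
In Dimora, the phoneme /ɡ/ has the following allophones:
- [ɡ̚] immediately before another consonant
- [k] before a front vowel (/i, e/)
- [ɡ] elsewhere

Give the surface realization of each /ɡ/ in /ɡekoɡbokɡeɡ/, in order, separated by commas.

Occurrence 1 (position 1): before a front vowel (/i, e/) → [k].
Occurrence 2 (position 5): immediately before another consonant → [ɡ̚].
Occurrence 3 (position 9): before a front vowel (/i, e/) → [k].
Occurrence 4 (position 11): no conditioning environment matches → elsewhere allophone [ɡ].

[k], [ɡ̚], [k], [ɡ]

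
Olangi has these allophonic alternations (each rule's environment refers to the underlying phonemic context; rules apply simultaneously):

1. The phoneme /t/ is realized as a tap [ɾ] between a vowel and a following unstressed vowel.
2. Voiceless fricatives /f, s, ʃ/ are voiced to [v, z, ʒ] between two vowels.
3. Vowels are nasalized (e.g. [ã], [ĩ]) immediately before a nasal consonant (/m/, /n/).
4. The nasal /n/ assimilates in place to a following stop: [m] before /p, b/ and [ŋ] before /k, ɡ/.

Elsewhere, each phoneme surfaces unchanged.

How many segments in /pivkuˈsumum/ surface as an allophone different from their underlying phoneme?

3

Segments that undergo a rule: /s/ → [z] (rule 2); /u/ → [ũ] (rule 3); /u/ → [ũ] (rule 3).
All other segments surface unchanged.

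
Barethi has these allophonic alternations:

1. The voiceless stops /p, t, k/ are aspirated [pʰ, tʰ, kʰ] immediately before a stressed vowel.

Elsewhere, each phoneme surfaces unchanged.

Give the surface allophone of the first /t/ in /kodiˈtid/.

/t/ (between /i/ and /i/): immediately before a stressed vowel, so rule 1 applies → [tʰ].

[tʰ]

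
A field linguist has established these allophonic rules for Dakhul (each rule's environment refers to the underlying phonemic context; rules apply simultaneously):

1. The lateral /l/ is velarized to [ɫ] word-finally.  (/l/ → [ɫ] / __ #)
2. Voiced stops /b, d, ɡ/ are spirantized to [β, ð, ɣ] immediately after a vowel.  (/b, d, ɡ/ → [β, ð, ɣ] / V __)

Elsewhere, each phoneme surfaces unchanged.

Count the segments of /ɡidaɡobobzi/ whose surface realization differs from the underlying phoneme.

Segments that undergo a rule: /d/ → [ð] (rule 2); /ɡ/ → [ɣ] (rule 2); /b/ → [β] (rule 2); /b/ → [β] (rule 2).
All other segments surface unchanged.

4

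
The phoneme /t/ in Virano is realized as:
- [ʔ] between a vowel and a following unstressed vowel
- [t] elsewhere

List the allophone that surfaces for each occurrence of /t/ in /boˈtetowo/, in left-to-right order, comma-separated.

[t], [ʔ]

Occurrence 1 (position 3): no conditioning environment matches → elsewhere allophone [t].
Occurrence 2 (position 5): between a vowel and a following unstressed vowel → [ʔ].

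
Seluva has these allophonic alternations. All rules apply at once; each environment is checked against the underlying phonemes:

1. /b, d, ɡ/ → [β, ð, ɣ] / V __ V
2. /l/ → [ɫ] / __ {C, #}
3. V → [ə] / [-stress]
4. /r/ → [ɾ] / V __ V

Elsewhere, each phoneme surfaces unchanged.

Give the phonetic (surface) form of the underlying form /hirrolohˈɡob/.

[hərrələhˈɡob]

/h/ — not in any rule's target class → [h].
/i/ — between /h/ and /r/, in an unstressed syllable — surfaces as [ə] (rule 3).
/r/ — between /i/ and /r/; rule 4 does not apply here → [r].
/r/ (between /r/ and /o/): rule 4 targets it, but not between two vowels → unchanged [r].
/o/ (between /r/ and /l/) occurs in an unstressed syllable → [ə] by rule 3.
/l/ (between /o/ and /o/) fails the environment for rule 2, so it stays [l].
/o/ (between /l/ and /h/) occurs in an unstressed syllable → [ə] by rule 3.
/h/ (between /o/ and /ɡ/) is unaffected → [h].
/ɡ/ — between /h/ and /o/; rule 1 does not apply here → [ɡ].
/o/ (between /ɡ/ and /b/) fails the environment for rule 3, so it stays [o].
/b/ (word-final) is in the target of rule 1 but the environment (between two vowels) is not met → [b].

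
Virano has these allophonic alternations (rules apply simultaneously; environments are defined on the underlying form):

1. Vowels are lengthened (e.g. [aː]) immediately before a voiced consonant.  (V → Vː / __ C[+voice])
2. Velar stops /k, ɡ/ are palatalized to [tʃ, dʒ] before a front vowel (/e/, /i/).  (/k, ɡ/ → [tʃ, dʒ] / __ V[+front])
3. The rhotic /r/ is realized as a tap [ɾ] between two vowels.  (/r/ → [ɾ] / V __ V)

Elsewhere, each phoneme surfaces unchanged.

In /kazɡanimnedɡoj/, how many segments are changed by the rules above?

Segments that undergo a rule: /a/ → [aː] (rule 1); /a/ → [aː] (rule 1); /i/ → [iː] (rule 1); /e/ → [eː] (rule 1); /o/ → [oː] (rule 1).
All other segments surface unchanged.

5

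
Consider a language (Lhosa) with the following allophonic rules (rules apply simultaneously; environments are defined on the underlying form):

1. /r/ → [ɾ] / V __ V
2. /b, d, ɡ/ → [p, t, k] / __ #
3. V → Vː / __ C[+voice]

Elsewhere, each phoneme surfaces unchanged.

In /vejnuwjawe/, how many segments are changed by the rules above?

Segments that undergo a rule: /e/ → [eː] (rule 3); /u/ → [uː] (rule 3); /a/ → [aː] (rule 3).
All other segments surface unchanged.

3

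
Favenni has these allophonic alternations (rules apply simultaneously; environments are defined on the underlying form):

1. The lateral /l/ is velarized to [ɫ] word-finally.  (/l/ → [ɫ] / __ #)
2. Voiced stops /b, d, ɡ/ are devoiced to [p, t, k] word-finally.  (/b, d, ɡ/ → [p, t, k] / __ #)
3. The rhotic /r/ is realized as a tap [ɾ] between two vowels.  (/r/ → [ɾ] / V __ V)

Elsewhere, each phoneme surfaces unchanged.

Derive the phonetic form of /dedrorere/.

[dedroɾeɾe]

/d/ — word-initial; rule 2 does not apply here → [d].
/e/ stays [e].
/d/ (between /e/ and /r/) fails the environment for rule 2, so it stays [d].
/r/ — between /d/ and /o/; rule 3 does not apply here → [r].
/o/ stays [o].
/r/ (between /o/ and /e/): between two vowels, so rule 3 applies → [ɾ].
/e/ (between /r/ and /r/): no rule targets it → [e].
/r/ — between /e/ and /e/, between two vowels — surfaces as [ɾ] (rule 3).
/e/ — not in any rule's target class → [e].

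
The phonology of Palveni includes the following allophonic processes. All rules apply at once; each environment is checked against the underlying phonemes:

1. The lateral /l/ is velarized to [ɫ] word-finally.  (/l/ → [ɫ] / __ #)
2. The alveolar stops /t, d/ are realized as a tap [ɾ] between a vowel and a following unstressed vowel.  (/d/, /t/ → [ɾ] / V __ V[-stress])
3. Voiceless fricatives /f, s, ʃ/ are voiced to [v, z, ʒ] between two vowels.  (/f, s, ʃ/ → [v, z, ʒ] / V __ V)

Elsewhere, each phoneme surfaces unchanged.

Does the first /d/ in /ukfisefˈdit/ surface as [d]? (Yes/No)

Yes

/d/ (between /f/ and /i/) is in the target of rule 2 but the environment (between a vowel and a following unstressed vowel) is not met → [d].
The actual realization is [d], which matches [d].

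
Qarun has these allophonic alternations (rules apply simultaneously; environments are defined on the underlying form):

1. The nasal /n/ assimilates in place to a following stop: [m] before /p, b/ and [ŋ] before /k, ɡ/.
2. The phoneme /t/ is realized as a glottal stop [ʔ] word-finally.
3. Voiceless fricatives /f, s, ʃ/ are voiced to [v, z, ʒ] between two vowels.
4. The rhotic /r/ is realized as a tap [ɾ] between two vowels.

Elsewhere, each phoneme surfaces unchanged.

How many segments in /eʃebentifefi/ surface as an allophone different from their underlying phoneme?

3

Segments that undergo a rule: /ʃ/ → [ʒ] (rule 3); /f/ → [v] (rule 3); /f/ → [v] (rule 3).
All other segments surface unchanged.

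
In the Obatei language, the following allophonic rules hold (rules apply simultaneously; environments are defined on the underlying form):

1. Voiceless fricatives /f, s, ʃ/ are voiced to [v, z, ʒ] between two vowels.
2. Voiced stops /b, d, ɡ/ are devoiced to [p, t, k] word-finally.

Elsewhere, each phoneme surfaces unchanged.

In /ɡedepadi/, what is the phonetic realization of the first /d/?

/d/ — between /e/ and /e/; rule 2 does not apply here → [d].

[d]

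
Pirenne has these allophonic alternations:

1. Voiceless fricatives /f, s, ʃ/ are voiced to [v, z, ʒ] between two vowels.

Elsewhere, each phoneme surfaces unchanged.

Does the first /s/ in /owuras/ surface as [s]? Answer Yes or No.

/s/ (word-final) is in the target of rule 1 but the environment (between two vowels) is not met → [s].
The actual realization is [s], which matches [s].

Yes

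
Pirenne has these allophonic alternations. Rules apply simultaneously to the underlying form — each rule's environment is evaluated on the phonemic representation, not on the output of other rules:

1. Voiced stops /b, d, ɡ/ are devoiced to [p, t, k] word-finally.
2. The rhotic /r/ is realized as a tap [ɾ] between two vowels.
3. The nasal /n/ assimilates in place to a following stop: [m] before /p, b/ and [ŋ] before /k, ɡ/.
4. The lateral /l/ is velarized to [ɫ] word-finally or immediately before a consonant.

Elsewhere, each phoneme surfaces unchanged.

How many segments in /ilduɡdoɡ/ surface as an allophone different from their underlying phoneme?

Segments that undergo a rule: /l/ → [ɫ] (rule 4); /ɡ/ → [k] (rule 1).
All other segments surface unchanged.

2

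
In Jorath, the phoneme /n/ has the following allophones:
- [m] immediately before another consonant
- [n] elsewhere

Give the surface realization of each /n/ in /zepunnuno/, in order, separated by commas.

[m], [n], [n]

Occurrence 1 (position 5): immediately before another consonant → [m].
Occurrence 2 (position 6): no conditioning environment matches → elsewhere allophone [n].
Occurrence 3 (position 8): no conditioning environment matches → elsewhere allophone [n].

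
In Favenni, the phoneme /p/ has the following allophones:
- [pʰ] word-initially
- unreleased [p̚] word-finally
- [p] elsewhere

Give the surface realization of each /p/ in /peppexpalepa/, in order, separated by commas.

[pʰ], [p], [p], [p], [p]

Occurrence 1 (position 1): word-initially → [pʰ].
Occurrence 2 (position 3): no conditioning environment matches → elsewhere allophone [p].
Occurrence 3 (position 4): no conditioning environment matches → elsewhere allophone [p].
Occurrence 4 (position 7): no conditioning environment matches → elsewhere allophone [p].
Occurrence 5 (position 11): no conditioning environment matches → elsewhere allophone [p].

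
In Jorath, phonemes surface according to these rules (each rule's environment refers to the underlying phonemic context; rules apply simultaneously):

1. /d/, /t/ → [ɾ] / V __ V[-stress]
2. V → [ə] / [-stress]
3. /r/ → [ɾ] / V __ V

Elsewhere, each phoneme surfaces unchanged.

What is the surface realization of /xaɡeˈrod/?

[xəɡəˈɾod]

/x/ stays [x].
Rule 2 applies to /a/ (between /x/ and /ɡ/: in an unstressed syllable) → [ə].
/ɡ/ — not in any rule's target class → [ɡ].
Rule 2 applies to /e/ (between /ɡ/ and /r/: in an unstressed syllable) → [ə].
Rule 3 applies to /r/ (between /e/ and /o/: between two vowels) → [ɾ].
/o/ (between /r/ and /d/) fails the environment for rule 2, so it stays [o].
/d/ — word-final; rule 1 does not apply here → [d].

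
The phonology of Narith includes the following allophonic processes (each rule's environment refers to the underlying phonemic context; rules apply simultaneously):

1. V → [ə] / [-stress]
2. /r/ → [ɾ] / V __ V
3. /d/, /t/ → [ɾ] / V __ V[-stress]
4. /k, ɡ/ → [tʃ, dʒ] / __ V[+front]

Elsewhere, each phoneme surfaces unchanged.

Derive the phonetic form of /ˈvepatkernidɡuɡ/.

[ˈvepəttʃərnədɡəɡ]

/e/ (between /v/ and /p/): rule 1 targets it, but not in an unstressed syllable → unchanged [e].
/a/ (between /p/ and /t/) occurs in an unstressed syllable → [ə] by rule 1.
/t/ — between /a/ and /k/; rule 3 does not apply here → [t].
/k/ (between /t/ and /e/): before a front vowel, so rule 4 applies → [tʃ].
/e/ — between /k/ and /r/, in an unstressed syllable — surfaces as [ə] (rule 1).
/r/ (between /e/ and /n/) fails the environment for rule 2, so it stays [r].
Rule 1 applies to /i/ (between /n/ and /d/: in an unstressed syllable) → [ə].
/d/ — between /i/ and /ɡ/; rule 3 does not apply here → [d].
/ɡ/ — between /d/ and /u/; rule 4 does not apply here → [ɡ].
/u/ (between /ɡ/ and /ɡ/): in an unstressed syllable, so rule 1 applies → [ə].
/ɡ/ (word-final) fails the environment for rule 4, so it stays [ɡ].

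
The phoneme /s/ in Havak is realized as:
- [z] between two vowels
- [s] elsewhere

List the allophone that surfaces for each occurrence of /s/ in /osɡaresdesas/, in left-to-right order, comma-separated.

[s], [s], [z], [s]

Occurrence 1 (position 2): no conditioning environment matches → elsewhere allophone [s].
Occurrence 2 (position 7): no conditioning environment matches → elsewhere allophone [s].
Occurrence 3 (position 10): between two vowels → [z].
Occurrence 4 (position 12): no conditioning environment matches → elsewhere allophone [s].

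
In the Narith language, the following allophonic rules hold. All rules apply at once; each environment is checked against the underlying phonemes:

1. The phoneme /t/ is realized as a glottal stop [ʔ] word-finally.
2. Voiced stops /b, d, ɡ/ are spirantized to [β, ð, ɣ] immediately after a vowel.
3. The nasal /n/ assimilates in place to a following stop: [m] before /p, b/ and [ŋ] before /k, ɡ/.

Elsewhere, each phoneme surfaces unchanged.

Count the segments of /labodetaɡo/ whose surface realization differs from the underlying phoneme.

3

Segments that undergo a rule: /b/ → [β] (rule 2); /d/ → [ð] (rule 2); /ɡ/ → [ɣ] (rule 2).
All other segments surface unchanged.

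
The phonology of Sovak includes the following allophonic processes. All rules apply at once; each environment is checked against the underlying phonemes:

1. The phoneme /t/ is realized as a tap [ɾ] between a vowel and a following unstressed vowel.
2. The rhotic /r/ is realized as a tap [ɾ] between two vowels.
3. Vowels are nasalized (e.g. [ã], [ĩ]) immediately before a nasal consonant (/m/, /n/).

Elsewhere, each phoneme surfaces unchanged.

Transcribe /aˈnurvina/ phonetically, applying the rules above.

[ãˈnurvĩna]

/a/ (word-initial): before a nasal consonant, so rule 3 applies → [ã].
/n/ — not in any rule's target class → [n].
/u/ — between /n/ and /r/; rule 3 does not apply here → [u].
/r/ (between /u/ and /v/): rule 2 targets it, but not between two vowels → unchanged [r].
/v/ — not in any rule's target class → [v].
/i/ (between /v/ and /n/) occurs before a nasal consonant → [ĩ] by rule 3.
/n/ stays [n].
/a/ (word-final) fails the environment for rule 3, so it stays [a].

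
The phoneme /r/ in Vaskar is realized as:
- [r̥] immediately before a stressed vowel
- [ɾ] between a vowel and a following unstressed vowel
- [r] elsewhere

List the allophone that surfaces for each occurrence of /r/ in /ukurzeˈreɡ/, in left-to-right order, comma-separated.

Occurrence 1 (position 4): no conditioning environment matches → elsewhere allophone [r].
Occurrence 2 (position 7): immediately before a stressed vowel → [r̥].

[r], [r̥]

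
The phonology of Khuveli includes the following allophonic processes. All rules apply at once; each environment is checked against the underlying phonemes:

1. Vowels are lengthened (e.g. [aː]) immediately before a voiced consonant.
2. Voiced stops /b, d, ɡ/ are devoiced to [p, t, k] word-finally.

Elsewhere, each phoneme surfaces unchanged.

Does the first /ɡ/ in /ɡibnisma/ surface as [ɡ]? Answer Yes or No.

/ɡ/ (word-initial) is in the target of rule 2 but the environment (word-finally) is not met → [ɡ].
The actual realization is [ɡ], which matches [ɡ].

Yes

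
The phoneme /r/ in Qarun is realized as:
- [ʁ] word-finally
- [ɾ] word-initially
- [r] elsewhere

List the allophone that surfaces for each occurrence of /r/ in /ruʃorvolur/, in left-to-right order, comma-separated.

[ɾ], [r], [ʁ]

Occurrence 1 (position 1): word-initially → [ɾ].
Occurrence 2 (position 5): no conditioning environment matches → elsewhere allophone [r].
Occurrence 3 (position 10): word-finally → [ʁ].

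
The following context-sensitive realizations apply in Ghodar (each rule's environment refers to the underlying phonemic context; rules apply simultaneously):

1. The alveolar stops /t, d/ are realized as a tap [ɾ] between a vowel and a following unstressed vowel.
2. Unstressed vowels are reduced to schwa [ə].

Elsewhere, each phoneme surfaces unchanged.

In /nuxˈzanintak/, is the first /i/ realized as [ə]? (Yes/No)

Yes

/i/ meets the environment for rule 2 (in an unstressed syllable) → [ə].
The actual realization is [ə], which matches [ə].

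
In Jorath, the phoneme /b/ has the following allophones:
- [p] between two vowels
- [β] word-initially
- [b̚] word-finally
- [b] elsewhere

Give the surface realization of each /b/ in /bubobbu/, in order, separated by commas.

[β], [p], [b], [b]

Occurrence 1 (position 1): word-initially → [β].
Occurrence 2 (position 3): between two vowels → [p].
Occurrence 3 (position 5): no conditioning environment matches → elsewhere allophone [b].
Occurrence 4 (position 6): no conditioning environment matches → elsewhere allophone [b].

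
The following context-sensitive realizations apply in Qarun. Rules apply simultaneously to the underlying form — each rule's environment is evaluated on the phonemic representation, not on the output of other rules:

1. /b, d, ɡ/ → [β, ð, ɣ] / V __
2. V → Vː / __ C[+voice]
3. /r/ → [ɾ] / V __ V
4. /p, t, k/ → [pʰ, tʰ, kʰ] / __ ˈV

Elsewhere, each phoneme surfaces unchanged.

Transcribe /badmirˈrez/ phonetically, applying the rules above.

/b/ (word-initial): rule 1 targets it, but not immediately after a vowel → unchanged [b].
Rule 2 applies to /a/ (between /b/ and /d/: before a voiced consonant) → [aː].
/d/ (between /a/ and /m/) occurs immediately after a vowel → [ð] by rule 1.
/m/ stays [m].
Rule 2 applies to /i/ (between /m/ and /r/: before a voiced consonant) → [iː].
/r/ (between /i/ and /r/) fails the environment for rule 3, so it stays [r].
/r/ (between /r/ and /e/) fails the environment for rule 3, so it stays [r].
/e/ — between /r/ and /z/, before a voiced consonant — surfaces as [eː] (rule 2).
/z/ — not in any rule's target class → [z].

[baːðmiːrˈreːz]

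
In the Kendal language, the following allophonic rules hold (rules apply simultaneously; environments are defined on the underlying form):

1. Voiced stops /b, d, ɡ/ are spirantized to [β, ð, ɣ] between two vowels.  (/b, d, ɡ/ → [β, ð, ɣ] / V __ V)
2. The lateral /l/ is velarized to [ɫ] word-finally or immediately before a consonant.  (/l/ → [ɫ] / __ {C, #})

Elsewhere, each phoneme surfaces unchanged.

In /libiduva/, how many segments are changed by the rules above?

Segments that undergo a rule: /b/ → [β] (rule 1); /d/ → [ð] (rule 1).
All other segments surface unchanged.

2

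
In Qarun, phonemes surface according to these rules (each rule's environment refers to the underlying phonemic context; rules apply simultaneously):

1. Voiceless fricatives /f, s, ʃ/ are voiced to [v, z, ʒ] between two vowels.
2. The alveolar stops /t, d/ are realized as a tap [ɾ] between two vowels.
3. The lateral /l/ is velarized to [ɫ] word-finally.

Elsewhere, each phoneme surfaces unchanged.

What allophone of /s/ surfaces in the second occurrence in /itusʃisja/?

/s/ — between /i/ and /j/; rule 1 does not apply here → [s].

[s]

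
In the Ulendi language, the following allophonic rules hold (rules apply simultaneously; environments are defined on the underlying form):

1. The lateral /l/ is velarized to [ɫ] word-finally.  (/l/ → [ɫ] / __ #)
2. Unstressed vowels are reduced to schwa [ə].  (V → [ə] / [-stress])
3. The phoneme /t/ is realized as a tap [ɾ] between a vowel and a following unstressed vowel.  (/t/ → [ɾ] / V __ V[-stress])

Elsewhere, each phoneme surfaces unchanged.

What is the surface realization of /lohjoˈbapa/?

/l/ (word-initial) fails the environment for rule 1, so it stays [l].
/o/ — between /l/ and /h/, in an unstressed syllable — surfaces as [ə] (rule 2).
/h/ (between /o/ and /j/) is unaffected → [h].
/j/ (between /h/ and /o/) is unaffected → [j].
/o/ meets the environment for rule 2 (in an unstressed syllable) → [ə].
/b/ stays [b].
/a/ (between /b/ and /p/): rule 2 targets it, but not in an unstressed syllable → unchanged [a].
/p/ (between /a/ and /a/) is unaffected → [p].
Rule 2 applies to /a/ (word-final: in an unstressed syllable) → [ə].

[ləhjəˈbapə]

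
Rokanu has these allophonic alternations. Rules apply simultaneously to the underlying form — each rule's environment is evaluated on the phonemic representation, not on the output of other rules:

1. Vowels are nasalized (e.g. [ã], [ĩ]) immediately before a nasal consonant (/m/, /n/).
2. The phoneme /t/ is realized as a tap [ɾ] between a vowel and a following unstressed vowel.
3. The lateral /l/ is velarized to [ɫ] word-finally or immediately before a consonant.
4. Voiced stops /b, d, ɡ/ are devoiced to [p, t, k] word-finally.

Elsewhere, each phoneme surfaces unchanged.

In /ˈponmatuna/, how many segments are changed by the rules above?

3

Segments that undergo a rule: /o/ → [õ] (rule 1); /t/ → [ɾ] (rule 2); /u/ → [ũ] (rule 1).
All other segments surface unchanged.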